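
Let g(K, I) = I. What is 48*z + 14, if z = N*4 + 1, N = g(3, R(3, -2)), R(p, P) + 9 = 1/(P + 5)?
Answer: -1602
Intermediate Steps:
R(p, P) = -9 + 1/(5 + P) (R(p, P) = -9 + 1/(P + 5) = -9 + 1/(5 + P))
N = -26/3 (N = (-44 - 9*(-2))/(5 - 2) = (-44 + 18)/3 = (⅓)*(-26) = -26/3 ≈ -8.6667)
z = -101/3 (z = -26/3*4 + 1 = -104/3 + 1 = -101/3 ≈ -33.667)
48*z + 14 = 48*(-101/3) + 14 = -1616 + 14 = -1602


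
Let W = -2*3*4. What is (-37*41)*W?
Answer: 36408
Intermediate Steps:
W = -24 (W = -6*4 = -24)
(-37*41)*W = -37*41*(-24) = -1517*(-24) = 36408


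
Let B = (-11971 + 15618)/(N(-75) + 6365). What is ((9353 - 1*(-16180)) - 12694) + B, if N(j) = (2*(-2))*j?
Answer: 85575582/6665 ≈ 12840.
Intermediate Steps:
N(j) = -4*j
B = 3647/6665 (B = (-11971 + 15618)/(-4*(-75) + 6365) = 3647/(300 + 6365) = 3647/6665 ≈ 0.54719)
((9353 - 1*(-16180)) - 12694) + B = ((9353 - 1*(-16180)) - 12694) + 3647/6665 = ((9353 + 16180) - 12694) + 3647/6665 = (25533 - 12694) + 3647/6665 = 12839 + 3647/6665 = 85575582/6665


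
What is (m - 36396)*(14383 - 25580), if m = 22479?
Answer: 155828649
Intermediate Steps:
(m - 36396)*(14383 - 25580) = (22479 - 36396)*(14383 - 25580) = -13917*(-11197) = 155828649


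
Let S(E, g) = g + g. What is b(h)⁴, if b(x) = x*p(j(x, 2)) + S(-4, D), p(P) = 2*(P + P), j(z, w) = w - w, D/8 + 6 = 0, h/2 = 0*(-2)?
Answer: 84934656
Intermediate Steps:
h = 0 (h = 2*(0*(-2)) = 2*0 = 0)
D = -48 (D = -48 + 8*0 = -48 + 0 = -48)
S(E, g) = 2*g
j(z, w) = 0
p(P) = 4*P (p(P) = 2*(2*P) = 4*P)
b(x) = -96 (b(x) = x*(4*0) + 2*(-48) = x*0 - 96 = 0 - 96 = -96)
b(h)⁴ = (-96)⁴ = 84934656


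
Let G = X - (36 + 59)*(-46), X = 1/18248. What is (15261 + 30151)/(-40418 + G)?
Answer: -828678176/657803903 ≈ -1.2598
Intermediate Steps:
X = 1/18248 ≈ 5.4801e-5
G = 79743761/18248 (G = 1/18248 - (36 + 59)*(-46) = 1/18248 - 95*(-46) = 1/18248 - 1*(-4370) = 1/18248 + 4370 = 79743761/18248 ≈ 4370.0)
(15261 + 30151)/(-40418 + G) = (15261 + 30151)/(-40418 + 79743761/18248) = 45412/(-657803903/18248) = 45412*(-18248/657803903) = -828678176/657803903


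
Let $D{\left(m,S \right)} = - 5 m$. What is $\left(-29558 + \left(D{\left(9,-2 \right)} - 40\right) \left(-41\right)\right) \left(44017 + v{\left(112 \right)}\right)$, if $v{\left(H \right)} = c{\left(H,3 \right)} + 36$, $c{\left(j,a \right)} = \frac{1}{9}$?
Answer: $-1148596766$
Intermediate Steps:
$c{\left(j,a \right)} = \frac{1}{9}$
$v{\left(H \right)} = \frac{325}{9}$ ($v{\left(H \right)} = \frac{1}{9} + 36 = \frac{325}{9}$)
$\left(-29558 + \left(D{\left(9,-2 \right)} - 40\right) \left(-41\right)\right) \left(44017 + v{\left(112 \right)}\right) = \left(-29558 + \left(\left(-5\right) 9 - 40\right) \left(-41\right)\right) \left(44017 + \frac{325}{9}\right) = \left(-29558 + \left(-45 - 40\right) \left(-41\right)\right) \frac{396478}{9} = \left(-29558 - -3485\right) \frac{396478}{9} = \left(-29558 + 3485\right) \frac{396478}{9} = \left(-26073\right) \frac{396478}{9} = -1148596766$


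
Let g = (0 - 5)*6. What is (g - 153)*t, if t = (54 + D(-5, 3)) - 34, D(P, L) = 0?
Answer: -3660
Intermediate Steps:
g = -30 (g = -5*6 = -30)
t = 20 (t = (54 + 0) - 34 = 54 - 34 = 20)
(g - 153)*t = (-30 - 153)*20 = -183*20 = -3660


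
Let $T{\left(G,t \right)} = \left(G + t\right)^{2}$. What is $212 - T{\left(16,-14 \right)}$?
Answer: $208$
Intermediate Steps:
$212 - T{\left(16,-14 \right)} = 212 - \left(16 - 14\right)^{2} = 212 - 2^{2} = 212 - 4 = 208$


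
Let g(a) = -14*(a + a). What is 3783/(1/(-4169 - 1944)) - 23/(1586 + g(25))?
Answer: -20489174417/886 ≈ -2.3125e+7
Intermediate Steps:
g(a) = -28*a
3783/(1/(-4169 - 1944)) - 23/(1586 + g(25)) = 3783/(1/(-4169 - 1944)) - 23/(1586 - 28*25) = 3783/(1/(-6113)) - 23/(1586 - 700) = 3783/(-1/6113) - 23/886 = 3783*(-6113) - 23*1/886 = -23125479 - 23/886 = -20489174417/886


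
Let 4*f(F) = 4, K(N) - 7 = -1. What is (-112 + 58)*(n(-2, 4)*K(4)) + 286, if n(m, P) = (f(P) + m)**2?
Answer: -38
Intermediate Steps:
K(N) = 6 (K(N) = 7 - 1 = 6)
f(F) = 1 (f(F) = (1/4)*4 = 1)
n(m, P) = (1 + m)**2
(-112 + 58)*(n(-2, 4)*K(4)) + 286 = (-112 + 58)*((1 - 2)**2*6) + 286 = -54*(-1)**2*6 + 286 = -54*6 + 286 = -324 + 286 = -38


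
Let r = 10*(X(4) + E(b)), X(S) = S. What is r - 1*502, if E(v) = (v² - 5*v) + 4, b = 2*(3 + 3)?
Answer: 418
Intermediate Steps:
b = 12 (b = 2*6 = 12)
E(v) = 4 + v² - 5*v
r = 920 (r = 10*(4 + (4 + 12² - 5*12)) = 10*(4 + (4 + 144 - 60)) = 10*(4 + 88) = 10*92 = 920)
r - 1*502 = 920 - 1*502 = 920 - 502 = 418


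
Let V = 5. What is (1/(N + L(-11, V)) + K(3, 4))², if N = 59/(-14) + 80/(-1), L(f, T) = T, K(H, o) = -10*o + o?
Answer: 1595043844/1229881 ≈ 1296.9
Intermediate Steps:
K(H, o) = -9*o
N = -1179/14 (N = 59*(-1/14) + 80*(-1) = -59/14 - 80 = -1179/14 ≈ -84.214)
(1/(N + L(-11, V)) + K(3, 4))² = (1/(-1179/14 + 5) - 9*4)² = (1/(-1109/14) - 36)² = (-14/1109 - 36)² = (-39938/1109)² = 1595043844/1229881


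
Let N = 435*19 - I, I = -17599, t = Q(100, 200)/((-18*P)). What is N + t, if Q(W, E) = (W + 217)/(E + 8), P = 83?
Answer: 8037289411/310752 ≈ 25864.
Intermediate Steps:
Q(W, E) = (217 + W)/(8 + E)
t = -317/310752 (t = ((217 + 100)/(8 + 200))/((-18*83)) = (317/208)/(-1494) = ((1/208)*317)*(-1/1494) = (317/208)*(-1/1494) = -317/310752 ≈ -0.0010201)
N = 25864 (N = 435*19 - 1*(-17599) = 8265 + 17599 = 25864)
N + t = 25864 - 317/310752 = 8037289411/310752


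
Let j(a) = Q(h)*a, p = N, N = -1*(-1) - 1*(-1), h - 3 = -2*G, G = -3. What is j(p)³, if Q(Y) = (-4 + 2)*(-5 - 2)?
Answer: 21952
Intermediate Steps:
h = 9 (h = 3 - 2*(-3) = 3 + 6 = 9)
Q(Y) = 14 (Q(Y) = -2*(-7) = 14)
N = 2 (N = 1 + 1 = 2)
p = 2
j(a) = 14*a
j(p)³ = (14*2)³ = 28³ = 21952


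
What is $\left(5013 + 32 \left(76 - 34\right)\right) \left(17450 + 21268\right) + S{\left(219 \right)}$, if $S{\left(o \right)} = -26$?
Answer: $246130300$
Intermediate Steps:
$\left(5013 + 32 \left(76 - 34\right)\right) \left(17450 + 21268\right) + S{\left(219 \right)} = \left(5013 + 32 \left(76 - 34\right)\right) \left(17450 + 21268\right) - 26 = \left(5013 + 32 \cdot 42\right) 38718 - 26 = \left(5013 + 1344\right) 38718 - 26 = 6357 \cdot 38718 - 26 = 246130326 - 26 = 246130300$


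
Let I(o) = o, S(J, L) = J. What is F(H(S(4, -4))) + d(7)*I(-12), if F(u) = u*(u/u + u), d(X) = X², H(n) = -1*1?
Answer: -588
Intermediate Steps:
H(n) = -1
F(u) = u*(1 + u)
F(H(S(4, -4))) + d(7)*I(-12) = -(1 - 1) + 7²*(-12) = -1*0 + 49*(-12) = 0 - 588 = -588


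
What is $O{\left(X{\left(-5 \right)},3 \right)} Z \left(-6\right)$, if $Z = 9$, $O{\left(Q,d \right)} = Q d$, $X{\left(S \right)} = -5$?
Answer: $810$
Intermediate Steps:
$O{\left(X{\left(-5 \right)},3 \right)} Z \left(-6\right) = \left(-5\right) 3 \cdot 9 \left(-6\right) = \left(-15\right) 9 \left(-6\right) = \left(-135\right) \left(-6\right) = 810$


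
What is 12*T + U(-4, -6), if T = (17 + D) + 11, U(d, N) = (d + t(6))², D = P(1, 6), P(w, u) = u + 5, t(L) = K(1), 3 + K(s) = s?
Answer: 504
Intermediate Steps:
K(s) = -3 + s
t(L) = -2 (t(L) = -3 + 1 = -2)
P(w, u) = 5 + u
D = 11 (D = 5 + 6 = 11)
U(d, N) = (-2 + d)² (U(d, N) = (d - 2)² = (-2 + d)²)
T = 39 (T = (17 + 11) + 11 = 28 + 11 = 39)
12*T + U(-4, -6) = 12*39 + (-2 - 4)² = 468 + (-6)² = 468 + 36 = 504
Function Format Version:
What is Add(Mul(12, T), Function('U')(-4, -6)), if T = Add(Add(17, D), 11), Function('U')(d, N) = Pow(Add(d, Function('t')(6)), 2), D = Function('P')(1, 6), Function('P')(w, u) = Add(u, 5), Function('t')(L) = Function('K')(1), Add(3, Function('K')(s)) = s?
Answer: 504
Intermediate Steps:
Function('K')(s) = Add(-3, s)
Function('t')(L) = -2 (Function('t')(L) = Add(-3, 1) = -2)
Function('P')(w, u) = Add(5, u)
D = 11 (D = Add(5, 6) = 11)
Function('U')(d, N) = Pow(Add(-2, d), 2) (Function('U')(d, N) = Pow(Add(d, -2), 2) = Pow(Add(-2, d), 2))
T = 39 (T = Add(Add(17, 11), 11) = Add(28, 11) = 39)
Add(Mul(12, T), Function('U')(-4, -6)) = Add(Mul(12, 39), Pow(Add(-2, -4), 2)) = Add(468, Pow(-6, 2)) = Add(468, 36) = 504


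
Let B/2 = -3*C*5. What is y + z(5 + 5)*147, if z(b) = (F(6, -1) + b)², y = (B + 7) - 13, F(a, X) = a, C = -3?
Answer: 37716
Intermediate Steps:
B = 90 (B = 2*(-3*(-3)*5) = 2*(9*5) = 2*45 = 90)
y = 84 (y = (90 + 7) - 13 = 97 - 13 = 84)
z(b) = (6 + b)²
y + z(5 + 5)*147 = 84 + (6 + (5 + 5))²*147 = 84 + (6 + 10)²*147 = 84 + 16²*147 = 84 + 256*147 = 84 + 37632 = 37716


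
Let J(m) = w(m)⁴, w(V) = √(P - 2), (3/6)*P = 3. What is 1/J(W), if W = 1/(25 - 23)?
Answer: 1/16 ≈ 0.062500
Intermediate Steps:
P = 6 (P = 2*3 = 6)
W = ½ (W = 1/2 = ½ ≈ 0.50000)
w(V) = 2 (w(V) = √(6 - 2) = √4 = 2)
J(m) = 16 (J(m) = 2⁴ = 16)
1/J(W) = 1/16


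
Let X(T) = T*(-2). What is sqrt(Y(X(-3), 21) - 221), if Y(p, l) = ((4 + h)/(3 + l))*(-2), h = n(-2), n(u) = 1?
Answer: I*sqrt(7971)/6 ≈ 14.88*I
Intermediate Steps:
h = 1
X(T) = -2*T
Y(p, l) = -10/(3 + l) (Y(p, l) = ((4 + 1)/(3 + l))*(-2) = (5/(3 + l))*(-2) = -10/(3 + l))
sqrt(Y(X(-3), 21) - 221) = sqrt(-10/(3 + 21) - 221) = sqrt(-10/24 - 221) = sqrt(-10*1/24 - 221) = sqrt(-5/12 - 221) = sqrt(-2657/12) = I*sqrt(7971)/6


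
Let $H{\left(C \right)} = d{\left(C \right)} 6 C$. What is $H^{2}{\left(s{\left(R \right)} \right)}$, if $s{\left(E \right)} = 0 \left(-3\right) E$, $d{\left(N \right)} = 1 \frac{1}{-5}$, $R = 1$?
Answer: $0$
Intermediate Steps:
$d{\left(N \right)} = - \frac{1}{5}$ ($d{\left(N \right)} = 1 \left(- \frac{1}{5}\right) = - \frac{1}{5}$)
$s{\left(E \right)} = 0$ ($s{\left(E \right)} = 0 E = 0$)
$H{\left(C \right)} = - \frac{6 C}{5}$ ($H{\left(C \right)} = \left(- \frac{1}{5}\right) 6 C = - \frac{6 C}{5}$)
$H^{2}{\left(s{\left(R \right)} \right)} = \left(\left(- \frac{6}{5}\right) 0\right)^{2} = 0^{2} = 0$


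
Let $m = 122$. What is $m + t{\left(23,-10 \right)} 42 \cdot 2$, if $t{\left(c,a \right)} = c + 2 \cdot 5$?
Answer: $2894$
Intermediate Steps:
$t{\left(c,a \right)} = 10 + c$ ($t{\left(c,a \right)} = c + 10 = 10 + c$)
$m + t{\left(23,-10 \right)} 42 \cdot 2 = 122 + \left(10 + 23\right) 42 \cdot 2 = 122 + 33 \cdot 84 = 122 + 2772 = 2894$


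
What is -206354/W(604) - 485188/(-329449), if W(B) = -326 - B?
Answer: 34217171893/153193785 ≈ 223.36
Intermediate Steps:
-206354/W(604) - 485188/(-329449) = -206354/(-326 - 1*604) - 485188/(-329449) = -206354/(-326 - 604) - 485188*(-1/329449) = -206354/(-930) + 485188/329449 = -206354*(-1/930) + 485188/329449 = 103177/465 + 485188/329449 = 34217171893/153193785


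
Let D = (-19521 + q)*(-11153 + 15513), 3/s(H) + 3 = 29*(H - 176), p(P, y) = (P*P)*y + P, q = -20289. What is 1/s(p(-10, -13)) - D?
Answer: 520671703/3 ≈ 1.7356e+8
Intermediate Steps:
p(P, y) = P + y*P² (p(P, y) = P²*y + P = y*P² + P = P + y*P²)
s(H) = 3/(-5107 + 29*H) (s(H) = 3/(-3 + 29*(H - 176)) = 3/(-3 + 29*(-176 + H)) = 3/(-3 + (-5104 + 29*H)) = 3/(-5107 + 29*H))
D = -173571600 (D = (-19521 - 20289)*(-11153 + 15513) = -39810*4360 = -173571600)
1/s(p(-10, -13)) - D = 1/(3/(-5107 + 29*(-10*(1 - 10*(-13))))) - 1*(-173571600) = 1/(3/(-5107 + 29*(-10*(1 + 130)))) + 173571600 = 1/(3/(-5107 + 29*(-10*131))) + 173571600 = 1/(3/(-5107 + 29*(-1310))) + 173571600 = 1/(3/(-5107 - 37990)) + 173571600 = 1/(3/(-43097)) + 173571600 = 1/(3*(-1/43097)) + 173571600 = 1/(-3/43097) + 173571600 = -43097/3 + 173571600 = 520671703/3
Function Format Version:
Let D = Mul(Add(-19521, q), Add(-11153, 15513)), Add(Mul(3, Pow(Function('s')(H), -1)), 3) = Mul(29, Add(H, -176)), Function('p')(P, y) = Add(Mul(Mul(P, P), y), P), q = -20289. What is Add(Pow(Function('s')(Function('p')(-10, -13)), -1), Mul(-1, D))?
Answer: Rational(520671703, 3) ≈ 1.7356e+8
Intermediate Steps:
Function('p')(P, y) = Add(P, Mul(y, Pow(P, 2))) (Function('p')(P, y) = Add(Mul(Pow(P, 2), y), P) = Add(Mul(y, Pow(P, 2)), P) = Add(P, Mul(y, Pow(P, 2))))
Function('s')(H) = Mul(3, Pow(Add(-5107, Mul(29, H)), -1)) (Function('s')(H) = Mul(3, Pow(Add(-3, Mul(29, Add(H, -176))), -1)) = Mul(3, Pow(Add(-3, Mul(29, Add(-176, H))), -1)) = Mul(3, Pow(Add(-3, Add(-5104, Mul(29, H))), -1)) = Mul(3, Pow(Add(-5107, Mul(29, H)), -1)))
D = -173571600 (D = Mul(Add(-19521, -20289), Add(-11153, 15513)) = Mul(-39810, 4360) = -173571600)
Add(Pow(Function('s')(Function('p')(-10, -13)), -1), Mul(-1, D)) = Add(Pow(Mul(3, Pow(Add(-5107, Mul(29, Mul(-10, Add(1, Mul(-10, -13))))), -1)), -1), Mul(-1, -173571600)) = Add(Pow(Mul(3, Pow(Add(-5107, Mul(29, Mul(-10, Add(1, 130)))), -1)), -1), 173571600) = Add(Pow(Mul(3, Pow(Add(-5107, Mul(29, Mul(-10, 131))), -1)), -1), 173571600) = Add(Pow(Mul(3, Pow(Add(-5107, Mul(29, -1310)), -1)), -1), 173571600) = Add(Pow(Mul(3, Pow(Add(-5107, -37990), -1)), -1), 173571600) = Add(Pow(Mul(3, Pow(-43097, -1)), -1), 173571600) = Add(Pow(Mul(3, Rational(-1, 43097)), -1), 173571600) = Add(Pow(Rational(-3, 43097), -1), 173571600) = Add(Rational(-43097, 3), 173571600) = Rational(520671703, 3)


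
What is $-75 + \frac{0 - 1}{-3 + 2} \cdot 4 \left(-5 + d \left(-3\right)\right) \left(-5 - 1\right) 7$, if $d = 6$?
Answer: $3789$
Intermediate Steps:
$-75 + \frac{0 - 1}{-3 + 2} \cdot 4 \left(-5 + d \left(-3\right)\right) \left(-5 - 1\right) 7 = -75 + \frac{0 - 1}{-3 + 2} \cdot 4 \left(-5 + 6 \left(-3\right)\right) \left(-5 - 1\right) 7 = -75 + - \frac{1}{-1} \cdot 4 \left(-5 - 18\right) \left(\left(-6\right) 7\right) = -75 + \left(-1\right) \left(-1\right) 4 \left(-23\right) \left(-42\right) = -75 + 1 \cdot 4 \left(-23\right) \left(-42\right) = -75 + 4 \left(-23\right) \left(-42\right) = -75 - -3864 = -75 + 3864 = 3789$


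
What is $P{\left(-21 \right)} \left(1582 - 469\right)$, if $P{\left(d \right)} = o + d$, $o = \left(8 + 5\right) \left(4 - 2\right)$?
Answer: $5565$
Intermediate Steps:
$o = 26$ ($o = 13 \cdot 2 = 26$)
$P{\left(d \right)} = 26 + d$
$P{\left(-21 \right)} \left(1582 - 469\right) = \left(26 - 21\right) \left(1582 - 469\right) = 5 \cdot 1113 = 5565$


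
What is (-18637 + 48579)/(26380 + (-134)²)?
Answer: 14971/22168 ≈ 0.67534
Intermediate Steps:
(-18637 + 48579)/(26380 + (-134)²) = 29942/(26380 + 17956) = 29942/44336 = 29942*(1/44336) = 14971/22168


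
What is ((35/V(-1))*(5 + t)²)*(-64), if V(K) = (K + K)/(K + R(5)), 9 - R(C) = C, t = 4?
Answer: 272160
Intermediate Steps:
R(C) = 9 - C
V(K) = 2*K/(4 + K) (V(K) = (K + K)/(K + (9 - 1*5)) = (2*K)/(K + (9 - 5)) = (2*K)/(K + 4) = (2*K)/(4 + K) = 2*K/(4 + K))
((35/V(-1))*(5 + t)²)*(-64) = ((35/((2*(-1)/(4 - 1))))*(5 + 4)²)*(-64) = ((35/((2*(-1)/3)))*9²)*(-64) = ((35/((2*(-1)*(⅓))))*81)*(-64) = ((35/(-⅔))*81)*(-64) = ((35*(-3/2))*81)*(-64) = -105/2*81*(-64) = -8505/2*(-64) = 272160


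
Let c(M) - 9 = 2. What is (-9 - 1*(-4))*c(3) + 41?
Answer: -14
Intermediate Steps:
c(M) = 11 (c(M) = 9 + 2 = 11)
(-9 - 1*(-4))*c(3) + 41 = (-9 - 1*(-4))*11 + 41 = (-9 + 4)*11 + 41 = -5*11 + 41 = -55 + 41 = -14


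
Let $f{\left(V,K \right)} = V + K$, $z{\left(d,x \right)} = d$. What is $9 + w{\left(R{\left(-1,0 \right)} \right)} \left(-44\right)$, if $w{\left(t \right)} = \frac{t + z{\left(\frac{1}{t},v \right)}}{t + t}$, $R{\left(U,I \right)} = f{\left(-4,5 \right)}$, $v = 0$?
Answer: $-35$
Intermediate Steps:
$f{\left(V,K \right)} = K + V$
$R{\left(U,I \right)} = 1$ ($R{\left(U,I \right)} = 5 - 4 = 1$)
$w{\left(t \right)} = \frac{t + \frac{1}{t}}{2 t}$ ($w{\left(t \right)} = \frac{t + \frac{1}{t}}{t + t} = \frac{t + \frac{1}{t}}{2 t}$)
$9 + w{\left(R{\left(-1,0 \right)} \right)} \left(-44\right) = 9 + \frac{1 + 1^{2}}{2 \cdot 1} \left(-44\right) = 9 + \frac{1}{2} \cdot 1 \left(1 + 1\right) \left(-44\right) = 9 + \frac{1}{2} \cdot 1 \cdot 2 \left(-44\right) = 9 + 1 \left(-44\right) = 9 - 44 = -35$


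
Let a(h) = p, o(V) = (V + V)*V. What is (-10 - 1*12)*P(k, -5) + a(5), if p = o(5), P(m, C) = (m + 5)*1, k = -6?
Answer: 72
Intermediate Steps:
P(m, C) = 5 + m (P(m, C) = (5 + m)*1 = 5 + m)
o(V) = 2*V**2 (o(V) = (2*V)*V = 2*V**2)
p = 50 (p = 2*5**2 = 2*25 = 50)
a(h) = 50
(-10 - 1*12)*P(k, -5) + a(5) = (-10 - 1*12)*(5 - 6) + 50 = (-10 - 12)*(-1) + 50 = -22*(-1) + 50 = 22 + 50 = 72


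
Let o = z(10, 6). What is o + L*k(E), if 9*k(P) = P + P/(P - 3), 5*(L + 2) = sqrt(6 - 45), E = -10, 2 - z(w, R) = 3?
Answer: 41/39 - 8*I*sqrt(39)/39 ≈ 1.0513 - 1.281*I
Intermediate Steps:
z(w, R) = -1 (z(w, R) = 2 - 1*3 = 2 - 3 = -1)
L = -2 + I*sqrt(39)/5 (L = -2 + sqrt(6 - 45)/5 = -2 + sqrt(-39)/5 = -2 + (I*sqrt(39))/5 = -2 + I*sqrt(39)/5 ≈ -2.0 + 1.249*I)
k(P) = P/9 + P/(9*(-3 + P)) (k(P) = (P + P/(P - 3))/9 = (P + P/(-3 + P))/9 = P/9 + P/(9*(-3 + P)))
o = -1
o + L*k(E) = -1 + (-2 + I*sqrt(39)/5)*((1/9)*(-10)*(-2 - 10)/(-3 - 10)) = -1 + (-2 + I*sqrt(39)/5)*((1/9)*(-10)*(-12)/(-13)) = -1 + (-2 + I*sqrt(39)/5)*((1/9)*(-10)*(-1/13)*(-12)) = -1 + (-2 + I*sqrt(39)/5)*(-40/39) = -1 + (80/39 - 8*I*sqrt(39)/39) = 41/39 - 8*I*sqrt(39)/39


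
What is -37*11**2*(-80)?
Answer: 358160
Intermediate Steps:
-37*11**2*(-80) = -37*121*(-80) = -4477*(-80) = 358160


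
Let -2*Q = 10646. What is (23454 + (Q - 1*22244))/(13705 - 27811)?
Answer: 1371/4702 ≈ 0.29158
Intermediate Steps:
Q = -5323 (Q = -½*10646 = -5323)
(23454 + (Q - 1*22244))/(13705 - 27811) = (23454 + (-5323 - 1*22244))/(13705 - 27811) = (23454 + (-5323 - 22244))/(-14106) = (23454 - 27567)*(-1/14106) = -4113*(-1/14106) = 1371/4702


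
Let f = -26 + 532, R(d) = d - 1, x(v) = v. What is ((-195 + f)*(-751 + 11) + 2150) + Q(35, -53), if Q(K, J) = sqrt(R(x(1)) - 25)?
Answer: -227990 + 5*I ≈ -2.2799e+5 + 5.0*I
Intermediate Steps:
R(d) = -1 + d
Q(K, J) = 5*I (Q(K, J) = sqrt((-1 + 1) - 25) = sqrt(0 - 25) = sqrt(-25) = 5*I)
f = 506
((-195 + f)*(-751 + 11) + 2150) + Q(35, -53) = ((-195 + 506)*(-751 + 11) + 2150) + 5*I = (311*(-740) + 2150) + 5*I = (-230140 + 2150) + 5*I = -227990 + 5*I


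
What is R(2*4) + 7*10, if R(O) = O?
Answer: 78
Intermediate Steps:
R(2*4) + 7*10 = 2*4 + 7*10 = 8 + 70 = 78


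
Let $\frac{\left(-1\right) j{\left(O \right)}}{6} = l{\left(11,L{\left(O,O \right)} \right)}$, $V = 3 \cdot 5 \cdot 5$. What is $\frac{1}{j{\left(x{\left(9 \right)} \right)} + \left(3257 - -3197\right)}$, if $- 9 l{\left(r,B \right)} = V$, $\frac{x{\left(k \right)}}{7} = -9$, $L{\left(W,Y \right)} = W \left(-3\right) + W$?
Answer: $\frac{1}{6504} \approx 0.00015375$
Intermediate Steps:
$L{\left(W,Y \right)} = - 2 W$ ($L{\left(W,Y \right)} = - 3 W + W = - 2 W$)
$x{\left(k \right)} = -63$ ($x{\left(k \right)} = 7 \left(-9\right) = -63$)
$V = 75$ ($V = 15 \cdot 5 = 75$)
$l{\left(r,B \right)} = - \frac{25}{3}$ ($l{\left(r,B \right)} = \left(- \frac{1}{9}\right) 75 = - \frac{25}{3}$)
$j{\left(O \right)} = 50$ ($j{\left(O \right)} = \left(-6\right) \left(- \frac{25}{3}\right) = 50$)
$\frac{1}{j{\left(x{\left(9 \right)} \right)} + \left(3257 - -3197\right)} = \frac{1}{50 + \left(3257 - -3197\right)} = \frac{1}{50 + \left(3257 + 3197\right)} = \frac{1}{50 + 6454} = \frac{1}{6504}$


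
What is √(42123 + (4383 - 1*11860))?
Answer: √34646 ≈ 186.13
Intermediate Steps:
√(42123 + (4383 - 1*11860)) = √(42123 + (4383 - 11860)) = √(42123 - 7477) = √34646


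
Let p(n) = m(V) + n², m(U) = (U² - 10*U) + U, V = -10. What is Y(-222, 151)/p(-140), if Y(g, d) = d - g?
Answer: 373/19790 ≈ 0.018848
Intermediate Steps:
m(U) = U² - 9*U
p(n) = 190 + n² (p(n) = -10*(-9 - 10) + n² = -10*(-19) + n² = 190 + n²)
Y(-222, 151)/p(-140) = (151 - 1*(-222))/(190 + (-140)²) = (151 + 222)/(190 + 19600) = 373/19790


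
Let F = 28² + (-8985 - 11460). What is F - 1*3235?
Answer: -22896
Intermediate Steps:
F = -19661 (F = 784 - 20445 = -19661)
F - 1*3235 = -19661 - 1*3235 = -19661 - 3235 = -22896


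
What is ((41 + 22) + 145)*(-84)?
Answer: -17472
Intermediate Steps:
((41 + 22) + 145)*(-84) = (63 + 145)*(-84) = 208*(-84) = -17472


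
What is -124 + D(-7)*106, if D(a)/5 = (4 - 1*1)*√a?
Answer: -124 + 1590*I*√7 ≈ -124.0 + 4206.7*I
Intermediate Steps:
D(a) = 15*√a (D(a) = 5*((4 - 1*1)*√a) = 5*((4 - 1)*√a) = 5*(3*√a) = 15*√a)
-124 + D(-7)*106 = -124 + (15*√(-7))*106 = -124 + (15*(I*√7))*106 = -124 + (15*I*√7)*106 = -124 + 1590*I*√7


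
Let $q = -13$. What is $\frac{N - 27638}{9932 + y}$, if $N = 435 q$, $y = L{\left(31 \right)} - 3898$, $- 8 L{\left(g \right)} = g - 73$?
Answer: $- \frac{133172}{24157} \approx -5.5128$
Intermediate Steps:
$L{\left(g \right)} = \frac{73}{8} - \frac{g}{8}$ ($L{\left(g \right)} = - \frac{g - 73}{8} = - \frac{-73 + g}{8} = \frac{73}{8} - \frac{g}{8}$)
$y = - \frac{15571}{4}$ ($y = \left(\frac{73}{8} - \frac{31}{8}\right) - 3898 = \frac{21}{4} - 3898 = - \frac{15571}{4} \approx -3892.8$)
$N = -5655$ ($N = 435 \left(-13\right) = -5655$)
$\frac{N - 27638}{9932 + y} = \frac{-5655 - 27638}{9932 - \frac{15571}{4}} = - \frac{33293}{\frac{24157}{4}} = \left(-33293\right) \frac{4}{24157} = - \frac{133172}{24157}$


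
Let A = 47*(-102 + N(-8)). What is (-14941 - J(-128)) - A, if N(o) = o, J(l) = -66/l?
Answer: -625377/64 ≈ -9771.5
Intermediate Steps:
A = -5170 (A = 47*(-102 - 8) = 47*(-110) = -5170)
(-14941 - J(-128)) - A = (-14941 - (-66)/(-128)) - 1*(-5170) = (-14941 - (-66)*(-1)/128) + 5170 = (-14941 - 1*33/64) + 5170 = (-14941 - 33/64) + 5170 = -956257/64 + 5170 = -625377/64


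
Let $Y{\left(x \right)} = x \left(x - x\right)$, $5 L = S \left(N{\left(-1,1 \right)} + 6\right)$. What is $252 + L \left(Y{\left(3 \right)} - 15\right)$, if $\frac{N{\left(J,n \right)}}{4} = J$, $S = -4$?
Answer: $276$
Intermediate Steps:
$N{\left(J,n \right)} = 4 J$
$L = - \frac{8}{5}$ ($L = \frac{\left(-4\right) \left(4 \left(-1\right) + 6\right)}{5} = \frac{\left(-4\right) \left(-4 + 6\right)}{5} = \frac{\left(-4\right) 2}{5} = \frac{1}{5} \left(-8\right) = - \frac{8}{5} \approx -1.6$)
$Y{\left(x \right)} = 0$ ($Y{\left(x \right)} = x 0 = 0$)
$252 + L \left(Y{\left(3 \right)} - 15\right) = 252 - \frac{8 \left(0 - 15\right)}{5} = 252 - -24 = 252 + 24 = 276$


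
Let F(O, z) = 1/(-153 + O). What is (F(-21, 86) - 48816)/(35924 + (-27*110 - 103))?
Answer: -8493985/5716074 ≈ -1.4860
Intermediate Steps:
(F(-21, 86) - 48816)/(35924 + (-27*110 - 103)) = (1/(-153 - 21) - 48816)/(35924 + (-27*110 - 103)) = (1/(-174) - 48816)/(35924 + (-2970 - 103)) = (-1/174 - 48816)/(35924 - 3073) = -8493985/174/32851 = -8493985/174*1/32851 = -8493985/5716074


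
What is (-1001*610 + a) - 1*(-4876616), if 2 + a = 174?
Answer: 4266178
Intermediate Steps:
a = 172 (a = -2 + 174 = 172)
(-1001*610 + a) - 1*(-4876616) = (-1001*610 + 172) - 1*(-4876616) = (-610610 + 172) + 4876616 = -610438 + 4876616 = 4266178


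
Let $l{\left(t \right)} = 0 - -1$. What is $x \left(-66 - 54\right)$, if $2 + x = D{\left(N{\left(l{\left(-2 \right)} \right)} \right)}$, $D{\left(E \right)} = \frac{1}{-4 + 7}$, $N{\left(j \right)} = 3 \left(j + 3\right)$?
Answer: $200$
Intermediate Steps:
$l{\left(t \right)} = 1$ ($l{\left(t \right)} = 0 + 1 = 1$)
$N{\left(j \right)} = 9 + 3 j$ ($N{\left(j \right)} = 3 \left(3 + j\right) = 9 + 3 j$)
$D{\left(E \right)} = \frac{1}{3}$
$x = - \frac{5}{3}$ ($x = -2 + \frac{1}{3} = - \frac{5}{3} \approx -1.6667$)
$x \left(-66 - 54\right) = - \frac{5 \left(-66 - 54\right)}{3} = \left(- \frac{5}{3}\right) \left(-120\right) = 200$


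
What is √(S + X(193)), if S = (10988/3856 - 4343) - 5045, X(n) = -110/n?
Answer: I*√81222491109085/93026 ≈ 96.88*I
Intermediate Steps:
S = -9047285/964 (S = (10988*(1/3856) - 4343) - 5045 = (2747/964 - 4343) - 5045 = -4183905/964 - 5045 = -9047285/964 ≈ -9385.2)
√(S + X(193)) = √(-9047285/964 - 110/193) = √(-1746232045/186052) = I*√81222491109085/93026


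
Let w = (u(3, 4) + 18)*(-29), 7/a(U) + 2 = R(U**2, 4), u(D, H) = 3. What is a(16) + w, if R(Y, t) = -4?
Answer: -3661/6 ≈ -610.17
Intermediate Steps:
a(U) = -7/6 (a(U) = 7/(-2 - 4) = 7/(-6) = 7*(-1/6) = -7/6)
w = -609 (w = (3 + 18)*(-29) = 21*(-29) = -609)
a(16) + w = -7/6 - 609 = -3661/6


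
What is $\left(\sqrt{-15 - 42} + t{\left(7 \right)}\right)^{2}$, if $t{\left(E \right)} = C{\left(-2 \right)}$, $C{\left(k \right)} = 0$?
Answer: $-57$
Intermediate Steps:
$t{\left(E \right)} = 0$
$\left(\sqrt{-15 - 42} + t{\left(7 \right)}\right)^{2} = \left(\sqrt{-15 - 42} + 0\right)^{2} = \left(\sqrt{-57} + 0\right)^{2} = \left(i \sqrt{57} + 0\right)^{2} = \left(i \sqrt{57}\right)^{2} = -57$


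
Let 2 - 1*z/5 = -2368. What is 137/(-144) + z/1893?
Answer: 482353/90864 ≈ 5.3085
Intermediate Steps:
z = 11850 (z = 10 - 5*(-2368) = 10 + 11840 = 11850)
137/(-144) + z/1893 = 137/(-144) + 11850/1893 = 137*(-1/144) + 11850*(1/1893) = -137/144 + 3950/631 = 482353/90864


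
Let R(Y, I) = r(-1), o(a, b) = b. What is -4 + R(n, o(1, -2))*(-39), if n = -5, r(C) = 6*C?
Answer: 230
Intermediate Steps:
R(Y, I) = -6 (R(Y, I) = 6*(-1) = -6)
-4 + R(n, o(1, -2))*(-39) = -4 - 6*(-39) = -4 + 234 = 230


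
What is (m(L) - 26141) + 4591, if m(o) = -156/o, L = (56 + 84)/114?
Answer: -758696/35 ≈ -21677.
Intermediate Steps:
L = 70/57 (L = 140*(1/114) = 70/57 ≈ 1.2281)
(m(L) - 26141) + 4591 = (-156/70/57 - 26141) + 4591 = (-156*57/70 - 26141) + 4591 = (-4446/35 - 26141) + 4591 = -919381/35 + 4591 = -758696/35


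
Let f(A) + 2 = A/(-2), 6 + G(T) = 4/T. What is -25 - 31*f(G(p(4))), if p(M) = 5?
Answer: -218/5 ≈ -43.600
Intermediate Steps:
G(T) = -6 + 4/T
f(A) = -2 - A/2 (f(A) = -2 + A/(-2) = -2 + A*(-½) = -2 - A/2)
-25 - 31*f(G(p(4))) = -25 - 31*(-2 - (-6 + 4/5)/2) = -25 - 31*(-2 - (-6 + 4*(⅕))/2) = -25 - 31*(-2 - (-6 + ⅘)/2) = -25 - 31*(-2 - ½*(-26/5)) = -25 - 31*(-2 + 13/5) = -25 - 31*⅗ = -25 - 93/5 = -218/5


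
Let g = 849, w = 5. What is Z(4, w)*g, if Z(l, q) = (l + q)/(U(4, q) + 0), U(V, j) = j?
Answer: 7641/5 ≈ 1528.2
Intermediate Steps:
Z(l, q) = (l + q)/q (Z(l, q) = (l + q)/(q + 0) = (l + q)/q)
Z(4, w)*g = ((4 + 5)/5)*849 = ((⅕)*9)*849 = (9/5)*849 = 7641/5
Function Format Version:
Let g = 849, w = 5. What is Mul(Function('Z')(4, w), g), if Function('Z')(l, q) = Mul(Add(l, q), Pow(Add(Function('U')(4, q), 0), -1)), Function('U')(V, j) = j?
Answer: Rational(7641, 5) ≈ 1528.2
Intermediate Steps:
Function('Z')(l, q) = Mul(Pow(q, -1), Add(l, q)) (Function('Z')(l, q) = Mul(Add(l, q), Pow(Add(q, 0), -1)) = Mul(Add(l, q), Pow(q, -1)) = Mul(Pow(q, -1), Add(l, q)))
Mul(Function('Z')(4, w), g) = Mul(Mul(Pow(5, -1), Add(4, 5)), 849) = Mul(Mul(Rational(1, 5), 9), 849) = Mul(Rational(9, 5), 849) = Rational(7641, 5)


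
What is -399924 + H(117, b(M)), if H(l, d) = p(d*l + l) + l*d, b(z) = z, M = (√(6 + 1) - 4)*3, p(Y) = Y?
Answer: -402615 + 702*√7 ≈ -4.0076e+5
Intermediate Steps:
M = -12 + 3*√7 (M = (√7 - 4)*3 = (-4 + √7)*3 = -12 + 3*√7 ≈ -4.0627)
H(l, d) = l + 2*d*l (H(l, d) = (d*l + l) + l*d = (l + d*l) + d*l = l + 2*d*l)
-399924 + H(117, b(M)) = -399924 + 117*(1 + 2*(-12 + 3*√7)) = -399924 + 117*(1 + (-24 + 6*√7)) = -399924 + 117*(-23 + 6*√7) = -399924 + (-2691 + 702*√7) = -402615 + 702*√7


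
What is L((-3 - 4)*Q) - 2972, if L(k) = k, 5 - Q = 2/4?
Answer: -6007/2 ≈ -3003.5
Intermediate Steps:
Q = 9/2 (Q = 5 - 2/4 = 5 - 1*½ = 5 - ½ = 9/2 ≈ 4.5000)
L((-3 - 4)*Q) - 2972 = (-3 - 4)*(9/2) - 2972 = -7*9/2 - 2972 = -63/2 - 2972 = -6007/2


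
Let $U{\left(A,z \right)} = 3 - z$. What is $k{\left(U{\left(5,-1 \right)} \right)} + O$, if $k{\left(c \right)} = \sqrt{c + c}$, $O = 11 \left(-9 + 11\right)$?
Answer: $22 + 2 \sqrt{2} \approx 24.828$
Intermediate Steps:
$O = 22$ ($O = 11 \cdot 2 = 22$)
$k{\left(c \right)} = \sqrt{2} \sqrt{c}$ ($k{\left(c \right)} = \sqrt{2 c} = \sqrt{2} \sqrt{c}$)
$k{\left(U{\left(5,-1 \right)} \right)} + O = \sqrt{2} \sqrt{3 - -1} + 22 = \sqrt{2} \sqrt{3 + 1} + 22 = \sqrt{2} \sqrt{4} + 22 = \sqrt{2} \cdot 2 + 22 = 2 \sqrt{2} + 22 = 22 + 2 \sqrt{2}$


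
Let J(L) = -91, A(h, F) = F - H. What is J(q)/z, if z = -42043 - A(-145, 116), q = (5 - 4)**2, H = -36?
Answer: 91/42195 ≈ 0.0021567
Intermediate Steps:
q = 1 (q = 1**2 = 1)
A(h, F) = 36 + F (A(h, F) = F - 1*(-36) = F + 36 = 36 + F)
z = -42195 (z = -42043 - (36 + 116) = -42043 - 1*152 = -42043 - 152 = -42195)
J(q)/z = -91/(-42195) = -91*(-1/42195) = 91/42195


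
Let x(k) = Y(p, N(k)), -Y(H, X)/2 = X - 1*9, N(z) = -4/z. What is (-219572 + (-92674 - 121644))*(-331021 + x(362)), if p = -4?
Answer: 25995017656710/181 ≈ 1.4362e+11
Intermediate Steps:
Y(H, X) = 18 - 2*X (Y(H, X) = -2*(X - 1*9) = -2*(X - 9) = -2*(-9 + X) = 18 - 2*X)
x(k) = 18 + 8/k (x(k) = 18 - (-8)/k = 18 + 8/k)
(-219572 + (-92674 - 121644))*(-331021 + x(362)) = (-219572 + (-92674 - 121644))*(-331021 + (18 + 8/362)) = (-219572 - 214318)*(-331021 + (18 + 8*(1/362))) = -433890*(-331021 + (18 + 4/181)) = -433890*(-331021 + 3262/181) = -433890*(-59911539/181) = 25995017656710/181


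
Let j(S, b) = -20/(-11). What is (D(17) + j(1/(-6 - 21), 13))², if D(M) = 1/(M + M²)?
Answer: 37589161/11329956 ≈ 3.3177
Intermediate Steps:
j(S, b) = 20/11 (j(S, b) = -20*(-1/11) = 20/11)
(D(17) + j(1/(-6 - 21), 13))² = (1/(17*(1 + 17)) + 20/11)² = ((1/17)/18 + 20/11)² = ((1/17)*(1/18) + 20/11)² = (1/306 + 20/11)² = (6131/3366)² = 37589161/11329956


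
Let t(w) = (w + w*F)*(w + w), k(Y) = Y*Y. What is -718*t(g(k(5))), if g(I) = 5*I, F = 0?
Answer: -22437500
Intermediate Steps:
k(Y) = Y**2
t(w) = 2*w**2 (t(w) = (w + w*0)*(w + w) = (w + 0)*(2*w) = w*(2*w) = 2*w**2)
-718*t(g(k(5))) = -1436*(5*5**2)**2 = -1436*(5*25)**2 = -1436*125**2 = -1436*15625 = -718*31250 = -22437500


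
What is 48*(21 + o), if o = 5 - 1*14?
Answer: 576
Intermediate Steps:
o = -9 (o = 5 - 14 = -9)
48*(21 + o) = 48*(21 - 9) = 48*12 = 576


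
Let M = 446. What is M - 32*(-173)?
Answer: 5982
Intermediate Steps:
M - 32*(-173) = 446 - 32*(-173) = 446 + 5536 = 5982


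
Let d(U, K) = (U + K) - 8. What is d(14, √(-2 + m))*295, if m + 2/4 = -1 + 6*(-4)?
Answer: 1770 + 295*I*√110/2 ≈ 1770.0 + 1547.0*I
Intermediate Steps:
m = -51/2 (m = -½ + (-1 + 6*(-4)) = -½ + (-1 - 24) = -½ - 25 = -51/2 ≈ -25.500)
d(U, K) = -8 + K + U (d(U, K) = (K + U) - 8 = -8 + K + U)
d(14, √(-2 + m))*295 = (-8 + √(-2 - 51/2) + 14)*295 = (-8 + √(-55/2) + 14)*295 = (-8 + I*√110/2 + 14)*295 = (6 + I*√110/2)*295 = 1770 + 295*I*√110/2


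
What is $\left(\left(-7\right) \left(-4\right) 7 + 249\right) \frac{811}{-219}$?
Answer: $- \frac{360895}{219} \approx -1647.9$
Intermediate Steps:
$\left(\left(-7\right) \left(-4\right) 7 + 249\right) \frac{811}{-219} = \left(28 \cdot 7 + 249\right) 811 \left(- \frac{1}{219}\right) = \left(196 + 249\right) \left(- \frac{811}{219}\right) = 445 \left(- \frac{811}{219}\right) = - \frac{360895}{219}$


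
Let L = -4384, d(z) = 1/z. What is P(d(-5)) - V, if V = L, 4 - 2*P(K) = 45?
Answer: 8727/2 ≈ 4363.5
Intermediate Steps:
P(K) = -41/2 (P(K) = 2 - ½*45 = 2 - 45/2 = -41/2)
V = -4384
P(d(-5)) - V = -41/2 - 1*(-4384) = -41/2 + 4384 = 8727/2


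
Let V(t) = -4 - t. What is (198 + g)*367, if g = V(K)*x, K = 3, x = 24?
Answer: 11010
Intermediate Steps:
g = -168 (g = (-4 - 1*3)*24 = (-4 - 3)*24 = -7*24 = -168)
(198 + g)*367 = (198 - 168)*367 = 30*367 = 11010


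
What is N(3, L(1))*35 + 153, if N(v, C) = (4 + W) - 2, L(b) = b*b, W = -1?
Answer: 188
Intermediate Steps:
L(b) = b²
N(v, C) = 1 (N(v, C) = (4 - 1) - 2 = 3 - 2 = 1)
N(3, L(1))*35 + 153 = 1*35 + 153 = 35 + 153 = 188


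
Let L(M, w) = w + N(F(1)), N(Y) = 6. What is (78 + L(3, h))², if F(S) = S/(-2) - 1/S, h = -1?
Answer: 6889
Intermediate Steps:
F(S) = -1/S - S/2 (F(S) = S*(-½) - 1/S = -S/2 - 1/S = -1/S - S/2)
L(M, w) = 6 + w (L(M, w) = w + 6 = 6 + w)
(78 + L(3, h))² = (78 + (6 - 1))² = (78 + 5)² = 83² = 6889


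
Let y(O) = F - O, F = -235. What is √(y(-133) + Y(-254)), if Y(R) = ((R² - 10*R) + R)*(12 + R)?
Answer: I*√16166186 ≈ 4020.7*I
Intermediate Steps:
y(O) = -235 - O
Y(R) = (12 + R)*(R² - 9*R) (Y(R) = (R² - 9*R)*(12 + R) = (12 + R)*(R² - 9*R))
√(y(-133) + Y(-254)) = √((-235 - 1*(-133)) - 254*(-108 + (-254)² + 3*(-254))) = √((-235 + 133) - 254*(-108 + 64516 - 762)) = √(-102 - 254*63646) = √(-102 - 16166084) = √(-16166186) = I*√16166186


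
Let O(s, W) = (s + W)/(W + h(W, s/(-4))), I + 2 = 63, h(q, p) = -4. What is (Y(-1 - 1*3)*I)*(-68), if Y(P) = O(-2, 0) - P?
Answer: -18666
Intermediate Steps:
I = 61 (I = -2 + 63 = 61)
O(s, W) = (W + s)/(-4 + W) (O(s, W) = (s + W)/(W - 4) = (W + s)/(-4 + W))
Y(P) = ½ - P (Y(P) = (0 - 2)/(-4 + 0) - P = -2/(-4) - P = -¼*(-2) - P = ½ - P)
(Y(-1 - 1*3)*I)*(-68) = ((½ - (-1 - 1*3))*61)*(-68) = ((½ - (-1 - 3))*61)*(-68) = ((½ - 1*(-4))*61)*(-68) = ((½ + 4)*61)*(-68) = ((9/2)*61)*(-68) = (549/2)*(-68) = -18666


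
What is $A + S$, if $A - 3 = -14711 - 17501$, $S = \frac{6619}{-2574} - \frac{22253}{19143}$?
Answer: $- \frac{176361432653}{5474898} \approx -32213.0$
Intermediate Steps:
$S = - \frac{20442971}{5474898}$ ($S = 6619 \left(- \frac{1}{2574}\right) - \frac{22253}{19143} = - \frac{6619}{2574} - \frac{22253}{19143} = - \frac{20442971}{5474898} \approx -3.7339$)
$A = -32209$ ($A = 3 - 32212 = -32209$)
$A + S = -32209 - \frac{20442971}{5474898} = - \frac{176361432653}{5474898}$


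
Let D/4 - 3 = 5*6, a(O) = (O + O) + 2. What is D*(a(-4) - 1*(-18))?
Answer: 1584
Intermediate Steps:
a(O) = 2 + 2*O (a(O) = 2*O + 2 = 2 + 2*O)
D = 132 (D = 12 + 4*(5*6) = 12 + 4*30 = 12 + 120 = 132)
D*(a(-4) - 1*(-18)) = 132*((2 + 2*(-4)) - 1*(-18)) = 132*((2 - 8) + 18) = 132*(-6 + 18) = 132*12 = 1584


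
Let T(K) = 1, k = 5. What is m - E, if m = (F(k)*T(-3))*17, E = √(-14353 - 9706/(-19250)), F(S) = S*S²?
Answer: 2125 - 2*I*√13296241805/1925 ≈ 2125.0 - 119.8*I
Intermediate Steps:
F(S) = S³
E = 2*I*√13296241805/1925 (E = √(-14353 - 9706*(-1/19250)) = √(-14353 + 4853/9625) = √(-138142772/9625) = 2*I*√13296241805/1925 ≈ 119.8*I)
m = 2125 (m = (5³*1)*17 = (125*1)*17 = 125*17 = 2125)
m - E = 2125 - 2*I*√13296241805/1925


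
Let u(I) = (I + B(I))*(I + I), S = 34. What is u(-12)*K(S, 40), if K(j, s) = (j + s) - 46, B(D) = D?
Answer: 16128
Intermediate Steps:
u(I) = 4*I**2 (u(I) = (I + I)*(I + I) = (2*I)*(2*I) = 4*I**2)
K(j, s) = -46 + j + s
u(-12)*K(S, 40) = (4*(-12)**2)*(-46 + 34 + 40) = (4*144)*28 = 576*28 = 16128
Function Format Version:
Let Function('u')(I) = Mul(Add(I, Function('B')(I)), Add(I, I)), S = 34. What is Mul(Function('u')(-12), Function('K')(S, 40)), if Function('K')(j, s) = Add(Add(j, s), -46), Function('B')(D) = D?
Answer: 16128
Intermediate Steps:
Function('u')(I) = Mul(4, Pow(I, 2)) (Function('u')(I) = Mul(Add(I, I), Add(I, I)) = Mul(Mul(2, I), Mul(2, I)) = Mul(4, Pow(I, 2)))
Function('K')(j, s) = Add(-46, j, s)
Mul(Function('u')(-12), Function('K')(S, 40)) = Mul(Mul(4, Pow(-12, 2)), Add(-46, 34, 40)) = Mul(Mul(4, 144), 28) = Mul(576, 28) = 16128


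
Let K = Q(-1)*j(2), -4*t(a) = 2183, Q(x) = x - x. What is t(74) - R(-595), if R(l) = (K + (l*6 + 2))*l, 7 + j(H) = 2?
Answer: -8494023/4 ≈ -2.1235e+6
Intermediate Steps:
Q(x) = 0
j(H) = -5 (j(H) = -7 + 2 = -5)
t(a) = -2183/4 (t(a) = -1/4*2183 = -2183/4)
K = 0 (K = 0*(-5) = 0)
R(l) = l*(2 + 6*l) (R(l) = (0 + (l*6 + 2))*l = (0 + (6*l + 2))*l = (0 + (2 + 6*l))*l = (2 + 6*l)*l = l*(2 + 6*l))
t(74) - R(-595) = -2183/4 - 2*(-595)*(1 + 3*(-595)) = -2183/4 - 2*(-595)*(1 - 1785) = -2183/4 - 2*(-595)*(-1784) = -2183/4 - 1*2122960 = -2183/4 - 2122960 = -8494023/4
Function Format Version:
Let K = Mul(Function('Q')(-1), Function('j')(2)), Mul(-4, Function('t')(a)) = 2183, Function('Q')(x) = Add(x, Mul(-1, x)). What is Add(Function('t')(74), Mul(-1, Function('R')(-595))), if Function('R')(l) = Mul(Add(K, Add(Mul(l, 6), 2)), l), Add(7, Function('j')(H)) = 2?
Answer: Rational(-8494023, 4) ≈ -2.1235e+6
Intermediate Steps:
Function('Q')(x) = 0
Function('j')(H) = -5 (Function('j')(H) = Add(-7, 2) = -5)
Function('t')(a) = Rational(-2183, 4) (Function('t')(a) = Mul(Rational(-1, 4), 2183) = Rational(-2183, 4))
K = 0 (K = Mul(0, -5) = 0)
Function('R')(l) = Mul(l, Add(2, Mul(6, l))) (Function('R')(l) = Mul(Add(0, Add(Mul(l, 6), 2)), l) = Mul(Add(0, Add(Mul(6, l), 2)), l) = Mul(Add(0, Add(2, Mul(6, l))), l) = Mul(Add(2, Mul(6, l)), l) = Mul(l, Add(2, Mul(6, l))))
Add(Function('t')(74), Mul(-1, Function('R')(-595))) = Add(Rational(-2183, 4), Mul(-1, Mul(2, -595, Add(1, Mul(3, -595))))) = Add(Rational(-2183, 4), Mul(-1, Mul(2, -595, Add(1, -1785)))) = Add(Rational(-2183, 4), Mul(-1, Mul(2, -595, -1784))) = Add(Rational(-2183, 4), Mul(-1, 2122960)) = Add(Rational(-2183, 4), -2122960) = Rational(-8494023, 4)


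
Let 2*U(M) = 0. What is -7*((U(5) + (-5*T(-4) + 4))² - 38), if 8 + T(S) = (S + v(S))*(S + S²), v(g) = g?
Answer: -1921766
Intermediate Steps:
U(M) = 0 (U(M) = (½)*0 = 0)
T(S) = -8 + 2*S*(S + S²) (T(S) = -8 + (S + S)*(S + S²) = -8 + (2*S)*(S + S²) = -8 + 2*S*(S + S²))
-7*((U(5) + (-5*T(-4) + 4))² - 38) = -7*((0 + (-5*(-8 + 2*(-4)² + 2*(-4)³) + 4))² - 38) = -7*((0 + (-5*(-8 + 2*16 + 2*(-64)) + 4))² - 38) = -7*((0 + (-5*(-8 + 32 - 128) + 4))² - 38) = -7*((0 + (-5*(-104) + 4))² - 38) = -7*((0 + (520 + 4))² - 38) = -7*((0 + 524)² - 38) = -7*(524² - 38) = -7*(274576 - 38) = -7*274538 = -1921766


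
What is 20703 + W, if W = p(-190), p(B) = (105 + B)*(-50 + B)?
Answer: 41103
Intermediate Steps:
p(B) = (-50 + B)*(105 + B)
W = 20400 (W = -5250 + (-190)² + 55*(-190) = -5250 + 36100 - 10450 = 20400)
20703 + W = 20703 + 20400 = 41103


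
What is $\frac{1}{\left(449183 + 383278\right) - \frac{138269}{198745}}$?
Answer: $\frac{198745}{165447323176} \approx 1.2013 \cdot 10^{-6}$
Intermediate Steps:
$\frac{1}{\left(449183 + 383278\right) - \frac{138269}{198745}} = \frac{1}{832461 - \frac{138269}{198745}} = \frac{1}{\frac{165447323176}{198745}} = \frac{198745}{165447323176}$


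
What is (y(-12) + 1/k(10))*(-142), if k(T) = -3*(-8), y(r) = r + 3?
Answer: 15265/12 ≈ 1272.1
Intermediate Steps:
y(r) = 3 + r
k(T) = 24
(y(-12) + 1/k(10))*(-142) = ((3 - 12) + 1/24)*(-142) = (-9 + 1/24)*(-142) = -215/24*(-142) = 15265/12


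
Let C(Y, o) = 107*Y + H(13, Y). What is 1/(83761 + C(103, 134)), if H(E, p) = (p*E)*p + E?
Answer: 1/232712 ≈ 4.2972e-6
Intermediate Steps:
H(E, p) = E + E*p² (H(E, p) = (E*p)*p + E = E*p² + E = E + E*p²)
C(Y, o) = 13 + 13*Y² + 107*Y (C(Y, o) = 107*Y + 13*(1 + Y²) = 107*Y + (13 + 13*Y²) = 13 + 13*Y² + 107*Y)
1/(83761 + C(103, 134)) = 1/(83761 + (13 + 13*103² + 107*103)) = 1/(83761 + (13 + 13*10609 + 11021)) = 1/(83761 + (13 + 137917 + 11021)) = 1/(83761 + 148951) = 1/232712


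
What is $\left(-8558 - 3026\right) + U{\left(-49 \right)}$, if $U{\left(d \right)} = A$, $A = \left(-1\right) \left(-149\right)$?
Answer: $-11435$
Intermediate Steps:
$A = 149$
$U{\left(d \right)} = 149$
$\left(-8558 - 3026\right) + U{\left(-49 \right)} = \left(-8558 - 3026\right) + 149 = -11584 + 149 = -11435$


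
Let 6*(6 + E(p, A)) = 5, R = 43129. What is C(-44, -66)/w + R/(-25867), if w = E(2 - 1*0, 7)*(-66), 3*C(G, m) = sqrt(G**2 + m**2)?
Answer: -43129/25867 + 2*sqrt(13)/93 ≈ -1.5898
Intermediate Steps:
E(p, A) = -31/6 (E(p, A) = -6 + (1/6)*5 = -6 + 5/6 = -31/6)
C(G, m) = sqrt(G**2 + m**2)/3
w = 341 (w = -31/6*(-66) = 341)
C(-44, -66)/w + R/(-25867) = (sqrt((-44)**2 + (-66)**2)/3)/341 + 43129/(-25867) = (sqrt(1936 + 4356)/3)*(1/341) + 43129*(-1/25867) = (sqrt(6292)/3)*(1/341) - 43129/25867 = ((22*sqrt(13))/3)*(1/341) - 43129/25867 = (22*sqrt(13)/3)*(1/341) - 43129/25867 = 2*sqrt(13)/93 - 43129/25867 = -43129/25867 + 2*sqrt(13)/93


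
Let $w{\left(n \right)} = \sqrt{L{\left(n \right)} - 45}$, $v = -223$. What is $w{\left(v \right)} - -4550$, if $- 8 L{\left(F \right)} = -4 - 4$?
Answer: $4550 + 2 i \sqrt{11} \approx 4550.0 + 6.6332 i$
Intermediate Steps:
$L{\left(F \right)} = 1$ ($L{\left(F \right)} = - \frac{-4 - 4}{8} = \left(- \frac{1}{8}\right) \left(-8\right) = 1$)
$w{\left(n \right)} = 2 i \sqrt{11}$ ($w{\left(n \right)} = \sqrt{1 - 45} = \sqrt{-44} = 2 i \sqrt{11}$)
$w{\left(v \right)} - -4550 = 2 i \sqrt{11} - -4550 = 2 i \sqrt{11} + 4550 = 4550 + 2 i \sqrt{11}$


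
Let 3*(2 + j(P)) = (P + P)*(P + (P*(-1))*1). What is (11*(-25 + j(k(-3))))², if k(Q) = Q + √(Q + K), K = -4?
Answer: 88209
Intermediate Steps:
k(Q) = Q + √(-4 + Q) (k(Q) = Q + √(Q - 4) = Q + √(-4 + Q))
j(P) = -2 (j(P) = -2 + ((P + P)*(P + (P*(-1))*1))/3 = -2 + ((2*P)*(P - P*1))/3 = -2 + ((2*P)*(P - P))/3 = -2 + ((2*P)*0)/3 = -2 + (⅓)*0 = -2 + 0 = -2)
(11*(-25 + j(k(-3))))² = (11*(-25 - 2))² = (11*(-27))² = (-297)² = 88209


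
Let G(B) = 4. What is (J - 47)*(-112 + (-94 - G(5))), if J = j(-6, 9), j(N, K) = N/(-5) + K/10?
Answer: 9429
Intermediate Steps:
j(N, K) = -N/5 + K/10 (j(N, K) = N*(-⅕) + K*(⅒) = -N/5 + K/10)
J = 21/10 (J = -⅕*(-6) + (⅒)*9 = 6/5 + 9/10 = 21/10 ≈ 2.1000)
(J - 47)*(-112 + (-94 - G(5))) = (21/10 - 47)*(-112 + (-94 - 1*4)) = -449*(-112 + (-94 - 4))/10 = -449*(-112 - 98)/10 = -449/10*(-210) = 9429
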